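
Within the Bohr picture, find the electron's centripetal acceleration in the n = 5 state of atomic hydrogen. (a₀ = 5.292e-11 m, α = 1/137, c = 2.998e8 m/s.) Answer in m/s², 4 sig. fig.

r = n²a₀/Z = 1.323e-9 m, v = Zαc/n = 4.377e5 m/s
a = v²/r = (4.377e5)² / 1.323e-9 = 1.448e20 m/s²

1.448e20 m/s²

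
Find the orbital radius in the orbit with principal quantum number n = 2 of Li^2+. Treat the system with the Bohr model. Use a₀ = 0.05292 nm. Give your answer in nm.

0.07056 nm

r_n = n²a₀/Z = 2² × 0.05292 / 3
    = 4 × 0.05292 / 3 = 0.07056 nm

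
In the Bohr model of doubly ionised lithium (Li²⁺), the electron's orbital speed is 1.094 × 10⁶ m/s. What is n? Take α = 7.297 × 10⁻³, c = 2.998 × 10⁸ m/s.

v_n = Zαc/n ⇒ n = Zαc/v = 3 × 0.007297 × 2.998 × 10⁸ / 1.094 × 10⁶ ≈ 6.00
n = 6

6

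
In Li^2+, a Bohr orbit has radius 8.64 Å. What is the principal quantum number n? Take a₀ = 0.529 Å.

7

r_n = n²a₀/Z ⇒ n² = rZ/a₀ = 8.64 × 3 / 0.529 ≈ 49.00
n = 7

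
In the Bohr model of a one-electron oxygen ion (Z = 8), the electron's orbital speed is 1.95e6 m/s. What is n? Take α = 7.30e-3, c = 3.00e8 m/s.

9

v_n = Zαc/n ⇒ n = Zαc/v = 8 × 0.00730 × 3.00e8 / 1.95e6 ≈ 8.98
n = 9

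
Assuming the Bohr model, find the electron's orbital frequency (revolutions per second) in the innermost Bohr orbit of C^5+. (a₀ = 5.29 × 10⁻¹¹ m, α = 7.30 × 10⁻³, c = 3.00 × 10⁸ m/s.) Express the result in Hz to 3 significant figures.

r = n²a₀/Z = 8.82 × 10⁻¹² m, v = Zαc/n = 1.31 × 10⁷ m/s
f = v/(2πr) = 2.37 × 10¹⁷ Hz

2.37 × 10¹⁷ Hz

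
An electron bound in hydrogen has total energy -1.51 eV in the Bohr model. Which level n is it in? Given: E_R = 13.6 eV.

E_n = −E_R Z²/n² ⇒ n² = E_R Z²/(−E_n) = 13.6 × 1² / 1.51 ≈ 9.01
n = 3

3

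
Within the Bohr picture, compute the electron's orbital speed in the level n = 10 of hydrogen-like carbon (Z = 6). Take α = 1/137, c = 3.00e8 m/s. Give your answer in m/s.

v_n = Zαc/n = 6 × 0.00730 × 3.00e8 / 10
    = 1.31e6 m/s

1.31e6 m/s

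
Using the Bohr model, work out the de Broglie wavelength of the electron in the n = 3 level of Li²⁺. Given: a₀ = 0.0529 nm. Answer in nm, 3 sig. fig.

The Bohr quantisation condition is nλ = 2πr_n.
r_n = n²a₀/Z = 0.159 nm
λ = 2πr_n/n = 2π·0.159/3 = 0.332 nm

0.332 nm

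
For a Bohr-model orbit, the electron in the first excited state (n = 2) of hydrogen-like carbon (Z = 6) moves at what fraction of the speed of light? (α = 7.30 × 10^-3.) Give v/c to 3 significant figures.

0.0219

v_n = Zαc/n, so v/c = Zα/n = 6 × 0.00730 / 2 = 0.0219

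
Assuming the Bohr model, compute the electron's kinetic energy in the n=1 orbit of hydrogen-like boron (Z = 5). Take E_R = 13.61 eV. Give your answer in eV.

340.2 eV

For a Coulomb orbit the virial theorem gives K = −E_n.
E_n = −E_R·Z²/n², so K = E_R·Z²/n² = 13.61 × 5²/1² = 340.2 eV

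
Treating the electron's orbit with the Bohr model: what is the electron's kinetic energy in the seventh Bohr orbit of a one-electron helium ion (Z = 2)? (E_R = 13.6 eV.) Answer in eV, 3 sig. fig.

For a Coulomb orbit the virial theorem gives K = −E_n.
E_n = −E_R·Z²/n², so K = E_R·Z²/n² = 13.6 × 2²/7² = 1.11 eV

1.11 eV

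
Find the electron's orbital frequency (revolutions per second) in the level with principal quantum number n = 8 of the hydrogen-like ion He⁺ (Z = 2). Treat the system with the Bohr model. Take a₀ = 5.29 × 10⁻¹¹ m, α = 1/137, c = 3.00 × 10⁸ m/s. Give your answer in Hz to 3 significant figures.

5.15 × 10¹³ Hz

r = n²a₀/Z = 1.69 × 10⁻⁹ m, v = Zαc/n = 5.47 × 10⁵ m/s
f = v/(2πr) = 5.15 × 10¹³ Hz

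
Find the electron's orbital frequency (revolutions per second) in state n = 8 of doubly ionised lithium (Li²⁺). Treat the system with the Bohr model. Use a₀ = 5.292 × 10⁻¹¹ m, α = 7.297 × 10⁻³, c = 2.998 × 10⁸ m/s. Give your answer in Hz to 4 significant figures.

1.157 × 10¹⁴ Hz

r = n²a₀/Z = 1.129 × 10⁻⁹ m, v = Zαc/n = 8.204 × 10⁵ m/s
f = v/(2πr) = 1.157 × 10¹⁴ Hz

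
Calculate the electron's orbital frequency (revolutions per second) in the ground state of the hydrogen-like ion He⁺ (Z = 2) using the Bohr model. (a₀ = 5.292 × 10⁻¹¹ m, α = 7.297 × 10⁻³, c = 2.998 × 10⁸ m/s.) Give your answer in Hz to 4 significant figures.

2.632 × 10¹⁶ Hz

r = n²a₀/Z = 2.646 × 10⁻¹¹ m, v = Zαc/n = 4.375 × 10⁶ m/s
f = v/(2πr) = 2.632 × 10¹⁶ Hz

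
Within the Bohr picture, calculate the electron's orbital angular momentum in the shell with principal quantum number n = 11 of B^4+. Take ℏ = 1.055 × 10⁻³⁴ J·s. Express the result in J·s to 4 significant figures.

1.160 × 10⁻³³ J·s

L_n = nℏ = 11 × 1.055 × 10⁻³⁴ = 1.160 × 10⁻³³ J·s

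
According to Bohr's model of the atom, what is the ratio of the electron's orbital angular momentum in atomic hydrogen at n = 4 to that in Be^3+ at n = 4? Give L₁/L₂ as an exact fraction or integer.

1

L = nℏ is independent of Z.
L₁/L₂ = n₁/n₂ = 4/4 = 1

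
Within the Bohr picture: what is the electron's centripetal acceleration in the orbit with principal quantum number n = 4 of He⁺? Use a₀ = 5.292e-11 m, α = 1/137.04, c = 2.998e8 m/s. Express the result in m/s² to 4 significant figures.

r = n²a₀/Z = 4.234e-10 m, v = Zαc/n = 1.094e6 m/s
a = v²/r = (1.094e6)² / 4.234e-10 = 2.826e21 m/s²

2.826e21 m/s²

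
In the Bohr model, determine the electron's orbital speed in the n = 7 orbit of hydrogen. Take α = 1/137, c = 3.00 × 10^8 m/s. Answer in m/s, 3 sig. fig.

3.13 × 10^5 m/s

v_n = Zαc/n = 1 × 0.00730 × 3.00 × 10^8 / 7
    = 3.13 × 10^5 m/s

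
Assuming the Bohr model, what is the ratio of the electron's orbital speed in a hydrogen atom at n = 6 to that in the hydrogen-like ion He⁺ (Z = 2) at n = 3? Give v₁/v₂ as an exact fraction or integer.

v ∝ Z^1 · n^-1
v₁/v₂ = (1/2)^1 · (6/3)^-1 = 1/4

1/4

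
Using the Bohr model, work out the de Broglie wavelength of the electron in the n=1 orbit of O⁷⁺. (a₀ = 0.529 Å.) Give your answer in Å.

0.415 Å

The Bohr quantisation condition is nλ = 2πr_n.
r_n = n²a₀/Z = 0.0661 Å
λ = 2πr_n/n = 2π·0.0661/1 = 0.415 Å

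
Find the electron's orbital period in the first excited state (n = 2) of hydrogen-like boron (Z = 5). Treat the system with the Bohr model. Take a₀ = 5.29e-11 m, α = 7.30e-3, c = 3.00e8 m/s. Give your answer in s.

4.86e-17 s

r = n²a₀/Z = 2²·5.29e-11/5 = 4.23e-11 m
v = Zαc/n = 5·0.00730·3.00e8/2 = 5.47e6 m/s
T = 2πr/v = 4.86e-17 s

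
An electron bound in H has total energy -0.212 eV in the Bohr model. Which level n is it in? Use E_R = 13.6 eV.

8

E_n = −E_R Z²/n² ⇒ n² = E_R Z²/(−E_n) = 13.6 × 1² / 0.212 ≈ 64.15
n = 8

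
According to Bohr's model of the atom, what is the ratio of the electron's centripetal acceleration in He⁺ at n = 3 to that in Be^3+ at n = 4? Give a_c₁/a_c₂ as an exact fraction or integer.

a_c ∝ Z^3 · n^-4
a_c₁/a_c₂ = (2/4)^3 · (3/4)^-4 = 32/81

32/81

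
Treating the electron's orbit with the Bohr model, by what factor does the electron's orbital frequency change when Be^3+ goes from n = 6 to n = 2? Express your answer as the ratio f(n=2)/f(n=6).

27

f ∝ Z^2 · n^-3; with Z fixed, f ∝ n^-3.
f(n=2)/f(n=6) = (2/6)^-3 = 27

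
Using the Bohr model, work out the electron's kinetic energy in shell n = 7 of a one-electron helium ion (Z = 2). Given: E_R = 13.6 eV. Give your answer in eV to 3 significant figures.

For a Coulomb orbit the virial theorem gives K = −E_n.
E_n = −E_R·Z²/n², so K = E_R·Z²/n² = 13.6 × 2²/7² = 1.11 eV

1.11 eV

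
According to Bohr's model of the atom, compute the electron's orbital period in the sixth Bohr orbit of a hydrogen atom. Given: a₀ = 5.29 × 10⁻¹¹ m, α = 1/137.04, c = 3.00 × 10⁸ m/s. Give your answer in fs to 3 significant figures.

32.8 fs

r = n²a₀/Z = 6²·5.29 × 10⁻¹¹/1 = 1.90 × 10⁻⁹ m
v = Zαc/n = 1·0.00730·3.00 × 10⁸/6 = 3.65 × 10⁵ m/s
T = 2πr/v = 3.28 × 10⁻¹⁴ s = 32.8 fs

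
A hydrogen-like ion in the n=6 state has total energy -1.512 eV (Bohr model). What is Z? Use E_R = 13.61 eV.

2

E_n = −E_R Z²/n² ⇒ Z² = −E_n n²/E_R = 1.512 × 6² / 13.61 ≈ 4.00
Z = 2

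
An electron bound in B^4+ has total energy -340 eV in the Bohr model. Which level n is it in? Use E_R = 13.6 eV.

E_n = −E_R Z²/n² ⇒ n² = E_R Z²/(−E_n) = 13.6 × 5² / 340 ≈ 1.00
n = 1

1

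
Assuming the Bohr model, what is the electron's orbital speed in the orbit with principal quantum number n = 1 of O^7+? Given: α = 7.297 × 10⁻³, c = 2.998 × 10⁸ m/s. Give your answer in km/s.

1.750 × 10⁴ km/s

v_n = Zαc/n = 8 × 0.007297 × 2.998 × 10⁸ / 1
    = 1.750 × 10⁴ km/s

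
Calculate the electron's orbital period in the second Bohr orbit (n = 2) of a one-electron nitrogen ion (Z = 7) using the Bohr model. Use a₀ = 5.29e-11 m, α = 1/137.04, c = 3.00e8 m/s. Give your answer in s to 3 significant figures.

r = n²a₀/Z = 2²·5.29e-11/7 = 3.02e-11 m
v = Zαc/n = 7·0.00730·3.00e8/2 = 7.66e6 m/s
T = 2πr/v = 2.48e-17 s

2.48e-17 s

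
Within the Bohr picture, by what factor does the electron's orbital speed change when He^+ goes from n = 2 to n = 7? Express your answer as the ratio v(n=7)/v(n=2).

2/7

v ∝ Z^1 · n^-1; with Z fixed, v ∝ n^-1.
v(n=7)/v(n=2) = (7/2)^-1 = 2/7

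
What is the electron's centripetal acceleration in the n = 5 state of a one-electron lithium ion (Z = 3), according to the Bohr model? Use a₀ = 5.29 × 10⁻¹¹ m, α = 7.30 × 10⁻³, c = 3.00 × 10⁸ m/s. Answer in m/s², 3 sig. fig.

r = n²a₀/Z = 4.41 × 10⁻¹⁰ m, v = Zαc/n = 1.31 × 10⁶ m/s
a = v²/r = (1.31 × 10⁶)² / 4.41 × 10⁻¹⁰ = 3.92 × 10²¹ m/s²

3.92 × 10²¹ m/s²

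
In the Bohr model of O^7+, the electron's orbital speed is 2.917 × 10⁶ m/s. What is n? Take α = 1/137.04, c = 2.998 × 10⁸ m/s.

6

v_n = Zαc/n ⇒ n = Zαc/v = 8 × 0.007297 × 2.998 × 10⁸ / 2.917 × 10⁶ ≈ 6.00
n = 6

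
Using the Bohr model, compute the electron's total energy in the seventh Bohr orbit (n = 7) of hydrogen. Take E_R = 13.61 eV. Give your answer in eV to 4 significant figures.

-0.2778 eV

E_n = −E_R·Z²/n² = −13.61 × 1²/7² = -0.2778 eV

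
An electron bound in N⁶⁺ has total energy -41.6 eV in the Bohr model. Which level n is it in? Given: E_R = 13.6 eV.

E_n = −E_R Z²/n² ⇒ n² = E_R Z²/(−E_n) = 13.6 × 7² / 41.6 ≈ 16.02
n = 4

4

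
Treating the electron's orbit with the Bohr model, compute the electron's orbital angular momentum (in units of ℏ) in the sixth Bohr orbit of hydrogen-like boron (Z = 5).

6

L_n = nℏ, so L/ℏ = n = 6.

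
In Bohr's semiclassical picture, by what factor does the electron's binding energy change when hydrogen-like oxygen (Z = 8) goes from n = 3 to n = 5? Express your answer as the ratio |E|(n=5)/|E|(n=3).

|E| ∝ Z^2 · n^-2; with Z fixed, |E| ∝ n^-2.
|E|(n=5)/|E|(n=3) = (5/3)^-2 = 9/25

9/25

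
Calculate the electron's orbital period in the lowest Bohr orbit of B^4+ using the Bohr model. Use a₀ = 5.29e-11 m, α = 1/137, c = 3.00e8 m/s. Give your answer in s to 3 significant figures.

r = n²a₀/Z = 1²·5.29e-11/5 = 1.06e-11 m
v = Zαc/n = 5·0.00730·3.00e8/1 = 1.09e7 m/s
T = 2πr/v = 6.07e-18 s

6.07e-18 s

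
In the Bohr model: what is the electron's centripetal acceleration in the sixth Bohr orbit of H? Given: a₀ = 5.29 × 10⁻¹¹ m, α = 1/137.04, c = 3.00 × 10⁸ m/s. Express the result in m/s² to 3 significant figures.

6.99 × 10¹⁹ m/s²

r = n²a₀/Z = 1.90 × 10⁻⁹ m, v = Zαc/n = 3.65 × 10⁵ m/s
a = v²/r = (3.65 × 10⁵)² / 1.90 × 10⁻⁹ = 6.99 × 10¹⁹ m/s²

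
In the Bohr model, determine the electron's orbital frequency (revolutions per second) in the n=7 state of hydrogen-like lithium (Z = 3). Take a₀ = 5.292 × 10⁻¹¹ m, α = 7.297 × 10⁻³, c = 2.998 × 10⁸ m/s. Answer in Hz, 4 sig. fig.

r = n²a₀/Z = 8.644 × 10⁻¹⁰ m, v = Zαc/n = 9.376 × 10⁵ m/s
f = v/(2πr) = 1.726 × 10¹⁴ Hz

1.726 × 10¹⁴ Hz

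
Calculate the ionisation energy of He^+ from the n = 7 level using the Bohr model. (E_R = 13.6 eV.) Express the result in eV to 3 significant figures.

E_n = −E_R·Z²/n² = −13.6 × 2²/7² eV = -1.11 eV
Ionisation energy = −E_n = 1.11 eV

1.11 eV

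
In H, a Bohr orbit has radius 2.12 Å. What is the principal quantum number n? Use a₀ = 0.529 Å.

2

r_n = n²a₀/Z ⇒ n² = rZ/a₀ = 2.12 × 1 / 0.529 ≈ 4.01
n = 2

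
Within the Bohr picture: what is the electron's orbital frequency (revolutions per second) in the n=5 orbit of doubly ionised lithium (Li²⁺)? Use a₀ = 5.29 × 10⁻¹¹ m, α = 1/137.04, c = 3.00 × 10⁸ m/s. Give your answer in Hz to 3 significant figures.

r = n²a₀/Z = 4.41 × 10⁻¹⁰ m, v = Zαc/n = 1.31 × 10⁶ m/s
f = v/(2πr) = 4.74 × 10¹⁴ Hz

4.74 × 10¹⁴ Hz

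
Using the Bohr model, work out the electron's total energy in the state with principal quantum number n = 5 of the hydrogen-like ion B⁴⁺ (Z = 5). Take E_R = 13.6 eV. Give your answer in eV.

-13.6 eV

E_n = −E_R·Z²/n² = −13.6 × 5²/5² = -13.6 eV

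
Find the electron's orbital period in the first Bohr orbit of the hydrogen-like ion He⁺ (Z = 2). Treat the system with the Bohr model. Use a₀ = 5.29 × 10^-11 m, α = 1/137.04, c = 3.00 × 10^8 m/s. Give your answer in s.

3.80 × 10^-17 s

r = n²a₀/Z = 1²·5.29 × 10^-11/2 = 2.65 × 10^-11 m
v = Zαc/n = 2·0.00730·3.00 × 10^8/1 = 4.38 × 10^6 m/s
T = 2πr/v = 3.80 × 10^-17 s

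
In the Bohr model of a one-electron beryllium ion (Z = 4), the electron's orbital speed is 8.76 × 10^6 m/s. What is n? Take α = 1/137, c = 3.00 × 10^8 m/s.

1

v_n = Zαc/n ⇒ n = Zαc/v = 4 × 0.00730 × 3.00 × 10^8 / 8.76 × 10^6 ≈ 1.00
n = 1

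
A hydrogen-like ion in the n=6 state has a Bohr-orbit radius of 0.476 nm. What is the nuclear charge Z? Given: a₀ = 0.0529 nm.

r_n = n²a₀/Z ⇒ Z = n²a₀/r = 6² × 0.0529 / 0.476 ≈ 4.00
Z = 4

4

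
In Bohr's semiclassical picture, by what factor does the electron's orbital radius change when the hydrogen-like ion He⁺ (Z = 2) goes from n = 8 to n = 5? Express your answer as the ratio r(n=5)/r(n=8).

r ∝ Z^-1 · n^2; with Z fixed, r ∝ n^2.
r(n=5)/r(n=8) = (5/8)^2 = 25/64

25/64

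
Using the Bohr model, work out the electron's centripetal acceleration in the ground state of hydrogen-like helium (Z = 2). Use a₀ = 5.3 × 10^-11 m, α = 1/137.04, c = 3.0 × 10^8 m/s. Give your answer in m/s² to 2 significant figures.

7.2 × 10^23 m/s²

r = n²a₀/Z = 2.6 × 10^-11 m, v = Zαc/n = 4.4 × 10^6 m/s
a = v²/r = (4.4 × 10^6)² / 2.6 × 10^-11 = 7.2 × 10^23 m/s²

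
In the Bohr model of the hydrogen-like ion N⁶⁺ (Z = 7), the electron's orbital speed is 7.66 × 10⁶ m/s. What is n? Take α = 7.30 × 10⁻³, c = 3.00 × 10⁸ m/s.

v_n = Zαc/n ⇒ n = Zαc/v = 7 × 0.00730 × 3.00 × 10⁸ / 7.66 × 10⁶ ≈ 2.00
n = 2

2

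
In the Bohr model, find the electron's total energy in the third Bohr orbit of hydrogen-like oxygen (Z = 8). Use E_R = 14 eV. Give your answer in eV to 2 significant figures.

E_n = −E_R·Z²/n² = −14 × 8²/3² = -100 eV

-100 eV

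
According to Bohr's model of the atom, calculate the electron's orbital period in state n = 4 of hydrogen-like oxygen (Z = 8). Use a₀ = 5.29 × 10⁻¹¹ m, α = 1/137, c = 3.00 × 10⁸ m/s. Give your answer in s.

r = n²a₀/Z = 4²·5.29 × 10⁻¹¹/8 = 1.06 × 10⁻¹⁰ m
v = Zαc/n = 8·0.00730·3.00 × 10⁸/4 = 4.38 × 10⁶ m/s
T = 2πr/v = 1.52 × 10⁻¹⁶ s

1.52 × 10⁻¹⁶ s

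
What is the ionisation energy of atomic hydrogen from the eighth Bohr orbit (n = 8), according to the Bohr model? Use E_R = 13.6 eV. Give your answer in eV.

0.212 eV

E_n = −E_R·Z²/n² = −13.6 × 1²/8² eV = -0.212 eV
Ionisation energy = −E_n = 0.212 eV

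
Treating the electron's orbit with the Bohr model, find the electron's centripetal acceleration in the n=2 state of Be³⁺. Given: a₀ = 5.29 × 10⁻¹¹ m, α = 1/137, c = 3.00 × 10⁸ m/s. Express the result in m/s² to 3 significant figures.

r = n²a₀/Z = 5.29 × 10⁻¹¹ m, v = Zαc/n = 4.38 × 10⁶ m/s
a = v²/r = (4.38 × 10⁶)² / 5.29 × 10⁻¹¹ = 3.63 × 10²³ m/s²

3.63 × 10²³ m/s²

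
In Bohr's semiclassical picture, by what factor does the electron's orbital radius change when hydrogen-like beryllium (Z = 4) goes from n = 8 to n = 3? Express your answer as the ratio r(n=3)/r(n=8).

9/64

r ∝ Z^-1 · n^2; with Z fixed, r ∝ n^2.
r(n=3)/r(n=8) = (3/8)^2 = 9/64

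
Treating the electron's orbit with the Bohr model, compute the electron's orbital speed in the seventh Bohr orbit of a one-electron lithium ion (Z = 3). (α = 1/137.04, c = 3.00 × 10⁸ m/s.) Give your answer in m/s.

v_n = Zαc/n = 3 × 0.00730 × 3.00 × 10⁸ / 7
    = 9.38 × 10⁵ m/s

9.38 × 10⁵ m/s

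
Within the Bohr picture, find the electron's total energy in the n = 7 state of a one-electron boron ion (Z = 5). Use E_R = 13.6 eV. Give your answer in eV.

E_n = −E_R·Z²/n² = −13.6 × 5²/7² = -6.94 eV

-6.94 eV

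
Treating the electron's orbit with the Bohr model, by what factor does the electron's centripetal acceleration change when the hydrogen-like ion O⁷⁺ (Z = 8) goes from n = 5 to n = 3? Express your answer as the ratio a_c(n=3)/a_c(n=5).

625/81

a_c ∝ Z^3 · n^-4; with Z fixed, a_c ∝ n^-4.
a_c(n=3)/a_c(n=5) = (3/5)^-4 = 625/81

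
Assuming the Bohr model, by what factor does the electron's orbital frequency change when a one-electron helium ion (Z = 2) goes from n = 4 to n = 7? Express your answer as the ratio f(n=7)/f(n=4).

f ∝ Z^2 · n^-3; with Z fixed, f ∝ n^-3.
f(n=7)/f(n=4) = (7/4)^-3 = 64/343

64/343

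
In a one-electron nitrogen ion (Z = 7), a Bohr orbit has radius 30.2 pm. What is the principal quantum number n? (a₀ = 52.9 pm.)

2

r_n = n²a₀/Z ⇒ n² = rZ/a₀ = 30.2 × 7 / 52.9 ≈ 4.00
n = 2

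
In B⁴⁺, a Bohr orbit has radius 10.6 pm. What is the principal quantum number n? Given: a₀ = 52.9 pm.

r_n = n²a₀/Z ⇒ n² = rZ/a₀ = 10.6 × 5 / 52.9 ≈ 1.00
n = 1

1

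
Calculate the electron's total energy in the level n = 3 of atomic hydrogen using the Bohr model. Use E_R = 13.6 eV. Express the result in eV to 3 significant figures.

-1.51 eV

E_n = −E_R·Z²/n² = −13.6 × 1²/3² = -1.51 eV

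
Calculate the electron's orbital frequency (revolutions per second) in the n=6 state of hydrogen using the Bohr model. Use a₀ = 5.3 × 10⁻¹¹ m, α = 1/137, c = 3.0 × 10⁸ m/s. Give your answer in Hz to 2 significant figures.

3.0 × 10¹³ Hz

r = n²a₀/Z = 1.9 × 10⁻⁹ m, v = Zαc/n = 3.6 × 10⁵ m/s
f = v/(2πr) = 3.0 × 10¹³ Hz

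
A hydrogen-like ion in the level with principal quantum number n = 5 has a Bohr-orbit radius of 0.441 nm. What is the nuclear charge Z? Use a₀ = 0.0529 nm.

3

r_n = n²a₀/Z ⇒ Z = n²a₀/r = 5² × 0.0529 / 0.441 ≈ 3.00
Z = 3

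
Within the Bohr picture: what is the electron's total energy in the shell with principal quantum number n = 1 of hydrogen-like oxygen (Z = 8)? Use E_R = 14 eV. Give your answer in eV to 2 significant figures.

-900 eV

E_n = −E_R·Z²/n² = −14 × 8²/1² = -900 eV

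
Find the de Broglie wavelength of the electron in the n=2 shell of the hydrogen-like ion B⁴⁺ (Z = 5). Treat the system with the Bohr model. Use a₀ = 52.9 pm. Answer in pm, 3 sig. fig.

133 pm

The Bohr quantisation condition is nλ = 2πr_n.
r_n = n²a₀/Z = 42.3 pm
λ = 2πr_n/n = 2π·42.3/2 = 133 pm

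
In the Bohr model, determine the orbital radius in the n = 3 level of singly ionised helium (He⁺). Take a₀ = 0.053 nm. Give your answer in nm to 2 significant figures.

0.24 nm

r_n = n²a₀/Z = 3² × 0.053 / 2
    = 9 × 0.053 / 2 = 0.24 nm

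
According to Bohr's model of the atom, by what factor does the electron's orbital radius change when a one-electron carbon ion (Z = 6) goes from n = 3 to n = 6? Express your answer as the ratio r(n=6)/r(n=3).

r ∝ Z^-1 · n^2; with Z fixed, r ∝ n^2.
r(n=6)/r(n=3) = (6/3)^2 = 4

4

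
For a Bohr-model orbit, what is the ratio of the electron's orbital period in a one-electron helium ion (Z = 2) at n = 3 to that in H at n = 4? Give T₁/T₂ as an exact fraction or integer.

T ∝ Z^-2 · n^3
T₁/T₂ = (2/1)^-2 · (3/4)^3 = 27/256

27/256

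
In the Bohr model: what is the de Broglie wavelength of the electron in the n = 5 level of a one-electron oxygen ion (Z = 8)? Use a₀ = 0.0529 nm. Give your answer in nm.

The Bohr quantisation condition is nλ = 2πr_n.
r_n = n²a₀/Z = 0.165 nm
λ = 2πr_n/n = 2π·0.165/5 = 0.208 nm

0.208 nm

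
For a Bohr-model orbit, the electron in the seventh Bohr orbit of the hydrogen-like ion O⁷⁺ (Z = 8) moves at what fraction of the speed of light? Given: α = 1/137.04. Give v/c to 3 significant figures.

0.00834

v_n = Zαc/n, so v/c = Zα/n = 8 × 0.00730 / 7 = 0.00834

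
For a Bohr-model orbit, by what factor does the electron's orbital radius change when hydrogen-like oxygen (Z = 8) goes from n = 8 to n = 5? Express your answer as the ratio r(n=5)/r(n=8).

25/64

r ∝ Z^-1 · n^2; with Z fixed, r ∝ n^2.
r(n=5)/r(n=8) = (5/8)^2 = 25/64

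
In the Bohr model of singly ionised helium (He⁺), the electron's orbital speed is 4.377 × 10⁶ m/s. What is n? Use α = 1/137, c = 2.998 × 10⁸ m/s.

1

v_n = Zαc/n ⇒ n = Zαc/v = 2 × 0.007299 × 2.998 × 10⁸ / 4.377 × 10⁶ ≈ 1.00
n = 1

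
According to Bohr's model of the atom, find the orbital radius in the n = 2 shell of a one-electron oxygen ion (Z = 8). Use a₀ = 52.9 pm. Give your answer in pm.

r_n = n²a₀/Z = 2² × 52.9 / 8
    = 4 × 52.9 / 8 = 26.4 pm

26.4 pm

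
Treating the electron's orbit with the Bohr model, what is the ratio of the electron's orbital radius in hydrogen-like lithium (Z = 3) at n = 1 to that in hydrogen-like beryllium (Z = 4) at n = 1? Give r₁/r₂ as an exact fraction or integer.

4/3

r ∝ Z^-1 · n^2
r₁/r₂ = (3/4)^-1 · (1/1)^2 = 4/3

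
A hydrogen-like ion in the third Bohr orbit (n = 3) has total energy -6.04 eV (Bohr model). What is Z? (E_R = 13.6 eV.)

2

E_n = −E_R Z²/n² ⇒ Z² = −E_n n²/E_R = 6.04 × 3² / 13.6 ≈ 4.00
Z = 2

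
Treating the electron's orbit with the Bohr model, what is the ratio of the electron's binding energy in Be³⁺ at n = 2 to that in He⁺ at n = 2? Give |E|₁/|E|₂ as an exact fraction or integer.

|E| ∝ Z^2 · n^-2
|E|₁/|E|₂ = (4/2)^2 · (2/2)^-2 = 4

4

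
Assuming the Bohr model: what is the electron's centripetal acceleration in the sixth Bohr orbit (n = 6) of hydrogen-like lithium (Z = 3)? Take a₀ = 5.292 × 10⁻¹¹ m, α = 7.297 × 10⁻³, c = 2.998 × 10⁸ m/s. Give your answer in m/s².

r = n²a₀/Z = 6.350 × 10⁻¹⁰ m, v = Zαc/n = 1.094 × 10⁶ m/s
a = v²/r = (1.094 × 10⁶)² / 6.350 × 10⁻¹⁰ = 1.884 × 10²¹ m/s²

1.884 × 10²¹ m/s²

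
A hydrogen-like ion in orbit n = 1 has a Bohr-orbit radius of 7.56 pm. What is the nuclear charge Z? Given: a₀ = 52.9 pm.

r_n = n²a₀/Z ⇒ Z = n²a₀/r = 1² × 52.9 / 7.56 ≈ 7.00
Z = 7

7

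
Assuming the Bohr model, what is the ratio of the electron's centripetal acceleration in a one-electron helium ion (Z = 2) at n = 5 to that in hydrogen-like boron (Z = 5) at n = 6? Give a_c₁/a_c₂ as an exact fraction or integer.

10368/78125

a_c ∝ Z^3 · n^-4
a_c₁/a_c₂ = (2/5)^3 · (5/6)^-4 = 10368/78125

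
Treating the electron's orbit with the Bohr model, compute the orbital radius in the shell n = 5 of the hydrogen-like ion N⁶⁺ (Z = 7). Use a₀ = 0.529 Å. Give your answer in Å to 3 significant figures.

1.89 Å

r_n = n²a₀/Z = 5² × 0.529 / 7
    = 25 × 0.529 / 7 = 1.89 Å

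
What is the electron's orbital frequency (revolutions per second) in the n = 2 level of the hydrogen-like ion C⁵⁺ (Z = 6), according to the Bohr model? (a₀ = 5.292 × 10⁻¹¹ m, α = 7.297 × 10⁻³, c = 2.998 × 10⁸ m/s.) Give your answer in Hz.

2.961 × 10¹⁶ Hz

r = n²a₀/Z = 3.528 × 10⁻¹¹ m, v = Zαc/n = 6.563 × 10⁶ m/s
f = v/(2πr) = 2.961 × 10¹⁶ Hz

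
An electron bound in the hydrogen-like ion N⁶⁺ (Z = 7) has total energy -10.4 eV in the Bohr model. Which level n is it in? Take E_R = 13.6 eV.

E_n = −E_R Z²/n² ⇒ n² = E_R Z²/(−E_n) = 13.6 × 7² / 10.4 ≈ 64.08
n = 8

8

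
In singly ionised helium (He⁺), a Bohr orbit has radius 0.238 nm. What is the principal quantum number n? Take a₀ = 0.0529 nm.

3

r_n = n²a₀/Z ⇒ n² = rZ/a₀ = 0.238 × 2 / 0.0529 ≈ 9.00
n = 3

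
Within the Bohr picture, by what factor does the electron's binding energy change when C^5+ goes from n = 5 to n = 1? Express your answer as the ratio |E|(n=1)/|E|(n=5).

25

|E| ∝ Z^2 · n^-2; with Z fixed, |E| ∝ n^-2.
|E|(n=1)/|E|(n=5) = (1/5)^-2 = 25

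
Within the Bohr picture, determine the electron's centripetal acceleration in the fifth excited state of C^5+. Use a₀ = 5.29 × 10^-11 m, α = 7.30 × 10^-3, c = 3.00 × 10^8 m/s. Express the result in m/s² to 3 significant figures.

r = n²a₀/Z = 3.17 × 10^-10 m, v = Zαc/n = 2.19 × 10^6 m/s
a = v²/r = (2.19 × 10^6)² / 3.17 × 10^-10 = 1.51 × 10^22 m/s²

1.51 × 10^22 m/s²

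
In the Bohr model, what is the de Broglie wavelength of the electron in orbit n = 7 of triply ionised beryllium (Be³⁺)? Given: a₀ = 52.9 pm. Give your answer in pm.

The Bohr quantisation condition is nλ = 2πr_n.
r_n = n²a₀/Z = 648 pm
λ = 2πr_n/n = 2π·648/7 = 582 pm

582 pm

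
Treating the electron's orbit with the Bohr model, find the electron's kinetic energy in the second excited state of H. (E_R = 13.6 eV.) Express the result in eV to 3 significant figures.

1.51 eV

For a Coulomb orbit the virial theorem gives K = −E_n.
E_n = −E_R·Z²/n², so K = E_R·Z²/n² = 13.6 × 1²/3² = 1.51 eV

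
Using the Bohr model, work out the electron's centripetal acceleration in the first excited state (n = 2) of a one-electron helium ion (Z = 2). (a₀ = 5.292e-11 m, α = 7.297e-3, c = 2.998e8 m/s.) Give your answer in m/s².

r = n²a₀/Z = 1.058e-10 m, v = Zαc/n = 2.188e6 m/s
a = v²/r = (2.188e6)² / 1.058e-10 = 4.522e22 m/s²

4.522e22 m/s²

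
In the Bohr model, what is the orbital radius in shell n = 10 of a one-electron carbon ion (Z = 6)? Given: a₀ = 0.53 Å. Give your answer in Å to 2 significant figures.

8.8 Å

r_n = n²a₀/Z = 10² × 0.53 / 6
    = 100 × 0.53 / 6 = 8.8 Å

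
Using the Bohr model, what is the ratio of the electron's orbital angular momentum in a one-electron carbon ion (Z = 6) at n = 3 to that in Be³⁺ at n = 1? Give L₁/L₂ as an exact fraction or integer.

3

L = nℏ is independent of Z.
L₁/L₂ = n₁/n₂ = 3/1 = 3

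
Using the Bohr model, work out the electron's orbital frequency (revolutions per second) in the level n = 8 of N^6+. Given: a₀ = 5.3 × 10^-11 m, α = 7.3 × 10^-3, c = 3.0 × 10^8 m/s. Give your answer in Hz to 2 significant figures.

r = n²a₀/Z = 4.8 × 10^-10 m, v = Zαc/n = 1.9 × 10^6 m/s
f = v/(2πr) = 6.3 × 10^14 Hz

6.3 × 10^14 Hz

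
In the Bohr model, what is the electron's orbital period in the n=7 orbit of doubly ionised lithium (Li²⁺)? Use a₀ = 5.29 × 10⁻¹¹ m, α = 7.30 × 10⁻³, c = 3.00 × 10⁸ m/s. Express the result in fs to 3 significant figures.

5.78 fs

r = n²a₀/Z = 7²·5.29 × 10⁻¹¹/3 = 8.64 × 10⁻¹⁰ m
v = Zαc/n = 3·0.00730·3.00 × 10⁸/7 = 9.39 × 10⁵ m/s
T = 2πr/v = 5.78 × 10⁻¹⁵ s = 5.78 fs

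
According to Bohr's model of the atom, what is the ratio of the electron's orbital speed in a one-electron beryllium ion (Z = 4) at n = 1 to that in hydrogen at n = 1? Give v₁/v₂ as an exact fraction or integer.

4

v ∝ Z^1 · n^-1
v₁/v₂ = (4/1)^1 · (1/1)^-1 = 4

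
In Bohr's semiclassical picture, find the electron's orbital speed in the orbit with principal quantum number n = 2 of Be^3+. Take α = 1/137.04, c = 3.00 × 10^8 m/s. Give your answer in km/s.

v_n = Zαc/n = 4 × 0.00730 × 3.00 × 10^8 / 2
    = 4380 km/s

4380 km/s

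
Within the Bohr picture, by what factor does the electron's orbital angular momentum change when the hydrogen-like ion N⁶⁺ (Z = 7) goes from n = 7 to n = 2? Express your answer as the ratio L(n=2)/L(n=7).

L = nℏ depends only on n, so L ∝ n.
L(n=2)/L(n=7) = (2/7)^1 = 2/7

2/7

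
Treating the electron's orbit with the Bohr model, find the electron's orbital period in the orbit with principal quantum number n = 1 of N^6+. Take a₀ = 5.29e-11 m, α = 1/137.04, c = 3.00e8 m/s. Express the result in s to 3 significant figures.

3.10e-18 s

r = n²a₀/Z = 1²·5.29e-11/7 = 7.56e-12 m
v = Zαc/n = 7·0.00730·3.00e8/1 = 1.53e7 m/s
T = 2πr/v = 3.10e-18 s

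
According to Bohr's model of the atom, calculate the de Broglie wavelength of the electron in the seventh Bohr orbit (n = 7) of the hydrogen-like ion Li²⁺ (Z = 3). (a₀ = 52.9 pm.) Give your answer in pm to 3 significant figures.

776 pm

The Bohr quantisation condition is nλ = 2πr_n.
r_n = n²a₀/Z = 864 pm
λ = 2πr_n/n = 2π·864/7 = 776 pm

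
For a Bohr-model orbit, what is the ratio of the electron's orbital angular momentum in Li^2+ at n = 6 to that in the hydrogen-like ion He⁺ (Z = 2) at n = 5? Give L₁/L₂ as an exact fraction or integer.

6/5

L = nℏ is independent of Z.
L₁/L₂ = n₁/n₂ = 6/5 = 6/5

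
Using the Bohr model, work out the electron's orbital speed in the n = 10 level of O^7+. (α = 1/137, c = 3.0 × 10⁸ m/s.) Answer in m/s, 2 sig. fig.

1.8 × 10⁶ m/s

v_n = Zαc/n = 8 × 0.0073 × 3.0 × 10⁸ / 10
    = 1.8 × 10⁶ m/s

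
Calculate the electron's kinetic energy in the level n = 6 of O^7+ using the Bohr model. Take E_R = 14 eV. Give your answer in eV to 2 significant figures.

25 eV

For a Coulomb orbit the virial theorem gives K = −E_n.
E_n = −E_R·Z²/n², so K = E_R·Z²/n² = 14 × 8²/6² = 25 eV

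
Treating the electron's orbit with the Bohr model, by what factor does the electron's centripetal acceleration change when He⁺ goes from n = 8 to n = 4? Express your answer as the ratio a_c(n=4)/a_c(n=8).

a_c ∝ Z^3 · n^-4; with Z fixed, a_c ∝ n^-4.
a_c(n=4)/a_c(n=8) = (4/8)^-4 = 16

16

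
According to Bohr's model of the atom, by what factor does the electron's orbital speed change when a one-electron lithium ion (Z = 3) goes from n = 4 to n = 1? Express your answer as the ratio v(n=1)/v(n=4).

4

v ∝ Z^1 · n^-1; with Z fixed, v ∝ n^-1.
v(n=1)/v(n=4) = (1/4)^-1 = 4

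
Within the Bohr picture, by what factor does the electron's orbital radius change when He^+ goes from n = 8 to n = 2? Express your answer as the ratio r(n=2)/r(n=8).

r ∝ Z^-1 · n^2; with Z fixed, r ∝ n^2.
r(n=2)/r(n=8) = (2/8)^2 = 1/16

1/16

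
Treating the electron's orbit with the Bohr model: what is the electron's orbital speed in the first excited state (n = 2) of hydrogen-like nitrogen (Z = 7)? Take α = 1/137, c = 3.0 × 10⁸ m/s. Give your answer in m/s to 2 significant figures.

7.7 × 10⁶ m/s

v_n = Zαc/n = 7 × 0.0073 × 3.0 × 10⁸ / 2
    = 7.7 × 10⁶ m/s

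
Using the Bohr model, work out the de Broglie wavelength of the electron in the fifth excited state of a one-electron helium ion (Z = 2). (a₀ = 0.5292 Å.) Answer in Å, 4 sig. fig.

The Bohr quantisation condition is nλ = 2πr_n.
r_n = n²a₀/Z = 9.526 Å
λ = 2πr_n/n = 2π·9.526/6 = 9.975 Å

9.975 Å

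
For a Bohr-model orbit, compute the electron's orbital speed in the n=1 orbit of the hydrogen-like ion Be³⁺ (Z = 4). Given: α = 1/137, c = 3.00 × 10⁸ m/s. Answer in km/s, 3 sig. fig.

v_n = Zαc/n = 4 × 0.00730 × 3.00 × 10⁸ / 1
    = 8760 km/s

8760 km/s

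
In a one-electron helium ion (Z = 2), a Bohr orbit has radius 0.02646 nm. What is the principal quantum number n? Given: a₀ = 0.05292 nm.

r_n = n²a₀/Z ⇒ n² = rZ/a₀ = 0.02646 × 2 / 0.05292 ≈ 1.00
n = 1

1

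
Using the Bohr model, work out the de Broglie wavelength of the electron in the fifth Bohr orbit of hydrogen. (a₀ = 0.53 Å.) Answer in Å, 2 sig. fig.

17 Å

The Bohr quantisation condition is nλ = 2πr_n.
r_n = n²a₀/Z = 13 Å
λ = 2πr_n/n = 2π·13/5 = 17 Å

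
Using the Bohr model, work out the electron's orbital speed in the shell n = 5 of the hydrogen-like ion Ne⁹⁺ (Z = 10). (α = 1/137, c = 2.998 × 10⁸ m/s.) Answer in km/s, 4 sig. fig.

v_n = Zαc/n = 10 × 0.007299 × 2.998 × 10⁸ / 5
    = 4377 km/s

4377 km/s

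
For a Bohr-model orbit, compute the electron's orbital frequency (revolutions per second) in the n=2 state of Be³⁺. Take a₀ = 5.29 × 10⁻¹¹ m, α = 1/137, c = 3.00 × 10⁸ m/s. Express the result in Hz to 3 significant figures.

r = n²a₀/Z = 5.29 × 10⁻¹¹ m, v = Zαc/n = 4.38 × 10⁶ m/s
f = v/(2πr) = 1.32 × 10¹⁶ Hz

1.32 × 10¹⁶ Hz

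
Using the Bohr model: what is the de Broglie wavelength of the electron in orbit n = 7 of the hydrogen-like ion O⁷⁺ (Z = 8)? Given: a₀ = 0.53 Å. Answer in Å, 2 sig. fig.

2.9 Å

The Bohr quantisation condition is nλ = 2πr_n.
r_n = n²a₀/Z = 3.2 Å
λ = 2πr_n/n = 2π·3.2/7 = 2.9 Å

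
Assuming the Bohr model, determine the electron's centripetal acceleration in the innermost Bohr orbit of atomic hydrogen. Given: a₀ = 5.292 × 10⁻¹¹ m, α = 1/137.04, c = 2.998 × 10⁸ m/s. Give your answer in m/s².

r = n²a₀/Z = 5.292 × 10⁻¹¹ m, v = Zαc/n = 2.188 × 10⁶ m/s
a = v²/r = (2.188 × 10⁶)² / 5.292 × 10⁻¹¹ = 9.044 × 10²² m/s²

9.044 × 10²² m/s²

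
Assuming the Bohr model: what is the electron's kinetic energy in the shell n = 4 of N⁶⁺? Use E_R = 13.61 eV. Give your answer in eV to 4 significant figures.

For a Coulomb orbit the virial theorem gives K = −E_n.
E_n = −E_R·Z²/n², so K = E_R·Z²/n² = 13.61 × 7²/4² = 41.68 eV

41.68 eV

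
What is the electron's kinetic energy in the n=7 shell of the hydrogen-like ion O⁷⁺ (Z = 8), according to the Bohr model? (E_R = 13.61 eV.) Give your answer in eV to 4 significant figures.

17.78 eV

For a Coulomb orbit the virial theorem gives K = −E_n.
E_n = −E_R·Z²/n², so K = E_R·Z²/n² = 13.61 × 8²/7² = 17.78 eV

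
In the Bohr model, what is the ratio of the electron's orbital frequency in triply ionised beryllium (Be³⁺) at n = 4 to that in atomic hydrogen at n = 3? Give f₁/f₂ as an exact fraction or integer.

f ∝ Z^2 · n^-3
f₁/f₂ = (4/1)^2 · (4/3)^-3 = 27/4

27/4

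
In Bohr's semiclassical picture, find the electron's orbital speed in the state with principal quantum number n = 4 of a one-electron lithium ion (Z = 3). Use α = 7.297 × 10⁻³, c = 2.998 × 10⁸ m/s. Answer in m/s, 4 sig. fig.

1.641 × 10⁶ m/s

v_n = Zαc/n = 3 × 0.007297 × 2.998 × 10⁸ / 4
    = 1.641 × 10⁶ m/s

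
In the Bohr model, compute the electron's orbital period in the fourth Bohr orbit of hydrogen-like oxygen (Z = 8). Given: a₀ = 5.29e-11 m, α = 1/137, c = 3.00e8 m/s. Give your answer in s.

1.52e-16 s

r = n²a₀/Z = 4²·5.29e-11/8 = 1.06e-10 m
v = Zαc/n = 8·0.00730·3.00e8/4 = 4.38e6 m/s
T = 2πr/v = 1.52e-16 s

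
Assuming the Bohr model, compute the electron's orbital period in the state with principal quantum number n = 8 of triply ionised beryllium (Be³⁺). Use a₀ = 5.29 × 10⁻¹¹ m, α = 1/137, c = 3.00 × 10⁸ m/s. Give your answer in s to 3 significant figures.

4.86 × 10⁻¹⁵ s

r = n²a₀/Z = 8²·5.29 × 10⁻¹¹/4 = 8.46 × 10⁻¹⁰ m
v = Zαc/n = 4·0.00730·3.00 × 10⁸/8 = 1.09 × 10⁶ m/s
T = 2πr/v = 4.86 × 10⁻¹⁵ s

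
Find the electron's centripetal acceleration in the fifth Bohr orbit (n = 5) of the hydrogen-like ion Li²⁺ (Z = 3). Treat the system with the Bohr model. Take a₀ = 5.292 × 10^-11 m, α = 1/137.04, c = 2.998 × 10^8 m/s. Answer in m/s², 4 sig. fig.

3.907 × 10^21 m/s²

r = n²a₀/Z = 4.410 × 10^-10 m, v = Zαc/n = 1.313 × 10^6 m/s
a = v²/r = (1.313 × 10^6)² / 4.410 × 10^-10 = 3.907 × 10^21 m/s²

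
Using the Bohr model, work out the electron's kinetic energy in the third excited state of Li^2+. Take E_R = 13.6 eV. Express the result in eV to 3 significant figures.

7.65 eV

For a Coulomb orbit the virial theorem gives K = −E_n.
E_n = −E_R·Z²/n², so K = E_R·Z²/n² = 13.6 × 3²/4² = 7.65 eV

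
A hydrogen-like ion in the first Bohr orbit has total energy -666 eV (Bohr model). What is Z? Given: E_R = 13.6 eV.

7

E_n = −E_R Z²/n² ⇒ Z² = −E_n n²/E_R = 666 × 1² / 13.6 ≈ 48.97
Z = 7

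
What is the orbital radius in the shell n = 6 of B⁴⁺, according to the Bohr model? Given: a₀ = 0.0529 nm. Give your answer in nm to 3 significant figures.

0.381 nm

r_n = n²a₀/Z = 6² × 0.0529 / 5
    = 36 × 0.0529 / 5 = 0.381 nm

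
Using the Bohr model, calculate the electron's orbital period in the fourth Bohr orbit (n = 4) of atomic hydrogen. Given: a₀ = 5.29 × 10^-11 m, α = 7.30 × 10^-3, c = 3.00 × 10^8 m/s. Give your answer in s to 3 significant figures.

9.71 × 10^-15 s

r = n²a₀/Z = 4²·5.29 × 10^-11/1 = 8.46 × 10^-10 m
v = Zαc/n = 1·0.00730·3.00 × 10^8/4 = 5.47 × 10^5 m/s
T = 2πr/v = 9.71 × 10^-15 s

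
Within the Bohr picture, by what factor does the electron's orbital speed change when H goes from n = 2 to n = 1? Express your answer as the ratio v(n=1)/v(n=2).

2

v ∝ Z^1 · n^-1; with Z fixed, v ∝ n^-1.
v(n=1)/v(n=2) = (1/2)^-1 = 2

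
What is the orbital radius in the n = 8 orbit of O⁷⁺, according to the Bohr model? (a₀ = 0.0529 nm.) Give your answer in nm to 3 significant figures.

r_n = n²a₀/Z = 8² × 0.0529 / 8
    = 64 × 0.0529 / 8 = 0.423 nm

0.423 nm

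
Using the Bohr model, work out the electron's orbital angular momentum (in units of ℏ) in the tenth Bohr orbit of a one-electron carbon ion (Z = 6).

L_n = nℏ, so L/ℏ = n = 10.

10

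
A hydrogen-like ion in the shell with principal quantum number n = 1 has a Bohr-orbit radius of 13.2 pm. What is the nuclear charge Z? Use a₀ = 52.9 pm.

4

r_n = n²a₀/Z ⇒ Z = n²a₀/r = 1² × 52.9 / 13.2 ≈ 4.01
Z = 4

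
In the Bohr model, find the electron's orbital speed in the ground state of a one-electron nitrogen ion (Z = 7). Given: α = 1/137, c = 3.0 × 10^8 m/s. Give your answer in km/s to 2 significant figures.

1.5 × 10^4 km/s

v_n = Zαc/n = 7 × 0.0073 × 3.0 × 10^8 / 1
    = 1.5 × 10^4 km/s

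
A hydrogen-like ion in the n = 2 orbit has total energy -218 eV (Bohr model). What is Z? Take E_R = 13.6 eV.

E_n = −E_R Z²/n² ⇒ Z² = −E_n n²/E_R = 218 × 2² / 13.6 ≈ 64.12
Z = 8

8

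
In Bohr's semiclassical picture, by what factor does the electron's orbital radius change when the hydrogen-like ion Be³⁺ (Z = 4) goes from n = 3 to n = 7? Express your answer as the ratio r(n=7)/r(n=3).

r ∝ Z^-1 · n^2; with Z fixed, r ∝ n^2.
r(n=7)/r(n=3) = (7/3)^2 = 49/9

49/9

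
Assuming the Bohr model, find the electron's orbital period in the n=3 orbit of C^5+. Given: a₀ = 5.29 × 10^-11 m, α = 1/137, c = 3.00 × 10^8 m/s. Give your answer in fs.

0.114 fs

r = n²a₀/Z = 3²·5.29 × 10^-11/6 = 7.94 × 10^-11 m
v = Zαc/n = 6·0.00730·3.00 × 10^8/3 = 4.38 × 10^6 m/s
T = 2πr/v = 1.14 × 10^-16 s = 0.114 fs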